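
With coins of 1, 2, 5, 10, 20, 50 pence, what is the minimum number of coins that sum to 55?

2

55 − 1×50→5 − 1×5→0
Total coins = 1 + 1 = 2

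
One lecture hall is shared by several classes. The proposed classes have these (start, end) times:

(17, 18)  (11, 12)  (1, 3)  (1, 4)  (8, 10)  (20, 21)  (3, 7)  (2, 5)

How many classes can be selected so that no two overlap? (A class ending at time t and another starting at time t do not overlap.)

6

Greedy by earliest finish: after sorting by end time, pick each interval compatible with the last pick.
Sorted by end: (1,3)  (1,4)  (2,5)  (3,7)  (8,10)  (11,12)  (17,18)  (20,21)
take (1,3); skip (2,5); take (3,7); take (8,10); take (11,12); take (17,18); take (20,21).
Selected 6 classes.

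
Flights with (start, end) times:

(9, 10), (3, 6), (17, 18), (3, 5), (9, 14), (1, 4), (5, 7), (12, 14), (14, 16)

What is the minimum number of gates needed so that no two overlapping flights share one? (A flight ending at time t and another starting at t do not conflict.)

3

Count concurrent intervals with a sweep; the peak is the room count.
starts: [1, 3, 3, 5, 9, 9, 12, 14, 17]
ends:   [4, 5, 6, 7, 10, 14, 14, 16, 18]
s1→1 s3→2 s3→3  — peak 3.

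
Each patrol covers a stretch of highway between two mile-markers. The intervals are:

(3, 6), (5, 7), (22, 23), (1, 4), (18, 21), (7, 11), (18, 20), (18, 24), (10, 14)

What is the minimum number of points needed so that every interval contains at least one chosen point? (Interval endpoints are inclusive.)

Sort by right endpoint; whenever an interval is uncovered, place a point at its right end.
By right end: [1,4]  [3,6]  [5,7]  [7,11]  [10,14]  [18,20]  [18,21]  [22,23]  [18,24]
[1,4] uncovered → point at 4; [5,7] uncovered → point at 7; [10,14] uncovered → point at 14; [18,20] uncovered → point at 20; [22,23] uncovered → point at 23.
Points: 4, 7, 14, 20, 23 (5 total).

5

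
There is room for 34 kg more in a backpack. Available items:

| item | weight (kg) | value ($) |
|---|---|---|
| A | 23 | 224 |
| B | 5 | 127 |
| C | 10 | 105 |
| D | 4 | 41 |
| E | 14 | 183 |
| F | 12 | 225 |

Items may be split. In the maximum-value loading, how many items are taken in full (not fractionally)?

3

Order: B (127/5=25.40) > F (225/12=18.75) > E (183/14=13.07) > C (105/10=10.50) > D (41/4=10.25) > A (224/23=9.74)
Fill: take B (5 @ 127) → take F (12 @ 225) → take E (14 @ 183) → take 3/10 of C → 31.50; 34/34 used.
3 item(s) taken whole; one partial (take 3/10 of C).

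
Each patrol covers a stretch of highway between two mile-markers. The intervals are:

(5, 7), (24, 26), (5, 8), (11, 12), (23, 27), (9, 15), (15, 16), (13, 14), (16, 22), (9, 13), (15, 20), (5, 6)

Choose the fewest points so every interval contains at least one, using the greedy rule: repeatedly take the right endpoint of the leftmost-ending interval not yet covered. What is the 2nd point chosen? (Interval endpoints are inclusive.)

Sorted: [5,6] [5,7] [5,8] [11,12] [9,13] [13,14] [9,15] [15,16] [15,20] [16,22] [24,26] [23,27]
{[5,6],[5,7],[5,8]} hit by 6; {[11,12],[9,13]} hit by 12; {[13,14],[9,15]} hit by 14; {[15,16],[15,20],[16,22]} hit by 16; {[24,26],[23,27]} hit by 26.
Points: 6, 12, 14, 16, 26 (5 total).

12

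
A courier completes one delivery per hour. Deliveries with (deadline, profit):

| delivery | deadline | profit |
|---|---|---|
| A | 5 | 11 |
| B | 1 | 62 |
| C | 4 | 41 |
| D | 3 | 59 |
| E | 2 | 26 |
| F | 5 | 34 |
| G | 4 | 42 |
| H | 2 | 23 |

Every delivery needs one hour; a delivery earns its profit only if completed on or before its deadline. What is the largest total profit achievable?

Profit order: B=62 D=59 G=42 C=41 F=34 E=26 H=23 A=11
Assign: B→slot 1, D→slot 3, G→slot 4, C→slot 2, F→slot 5, E skipped, H skipped, A skipped.
Slots: [1:B] [2:C] [3:D] [4:G] [5:F]
Profit = 62 + 41 + 59 + 42 + 34 = 238

238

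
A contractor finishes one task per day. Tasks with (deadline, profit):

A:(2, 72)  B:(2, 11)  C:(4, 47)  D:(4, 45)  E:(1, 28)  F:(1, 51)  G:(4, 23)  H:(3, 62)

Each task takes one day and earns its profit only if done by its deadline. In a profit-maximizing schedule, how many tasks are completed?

Profit order: A=72 H=62 F=51 C=47 D=45 E=28 G=23 B=11
Assign: A→slot 2, H→slot 3, F→slot 1, C→slot 4, D skipped, E skipped, G skipped, B skipped.
Slots: [1:F] [2:A] [3:H] [4:C]
4 of 8 scheduled.

4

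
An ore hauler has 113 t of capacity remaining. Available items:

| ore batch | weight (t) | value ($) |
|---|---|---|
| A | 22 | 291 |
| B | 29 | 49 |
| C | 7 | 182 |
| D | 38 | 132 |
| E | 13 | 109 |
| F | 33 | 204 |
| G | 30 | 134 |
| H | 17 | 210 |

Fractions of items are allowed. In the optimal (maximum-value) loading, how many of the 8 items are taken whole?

Sort by value per unit weight and fill in that order.
Order: C (182/7=26.00) > A (291/22=13.23) > H (210/17=12.35) > E (109/13=8.38) > F (204/33=6.18) > G (134/30=4.47) > D (132/38=3.47) > B (49/29=1.69)
Fill: take C (7 @ 182) → take A (22 @ 291) → take H (17 @ 210) → take E (13 @ 109) → take F (33 @ 204) → take 21/30 of G → 93.80; 113/113 used.
5 item(s) taken whole; one partial (take 21/30 of G).

5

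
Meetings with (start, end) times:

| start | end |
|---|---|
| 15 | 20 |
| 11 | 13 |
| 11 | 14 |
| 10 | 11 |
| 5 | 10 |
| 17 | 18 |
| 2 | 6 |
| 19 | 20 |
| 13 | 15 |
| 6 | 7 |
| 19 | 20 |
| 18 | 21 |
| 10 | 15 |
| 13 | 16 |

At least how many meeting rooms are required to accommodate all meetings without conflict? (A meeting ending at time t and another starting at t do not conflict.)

4

Count concurrent intervals with a sweep; the peak is the room count.
Events (time:±→running): 2:+→1 5:+→2 6:-→1 6:+→2 7:-→1 10:-→0 10:+→1 10:+→2 11:-→1 11:+→2 11:+→3 13:-→2 13:+→3 13:+→4 … peak 4.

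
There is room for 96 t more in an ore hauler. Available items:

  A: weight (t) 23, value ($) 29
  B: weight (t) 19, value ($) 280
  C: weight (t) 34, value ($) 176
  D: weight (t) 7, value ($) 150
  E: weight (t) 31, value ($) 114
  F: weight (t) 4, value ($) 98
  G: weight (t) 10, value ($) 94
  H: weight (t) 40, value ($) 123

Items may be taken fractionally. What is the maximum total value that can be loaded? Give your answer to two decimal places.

Sort by value per unit weight and fill in that order.
Order: F (98/4=24.50) > D (150/7=21.43) > B (280/19=14.74) > G (94/10=9.40) > C (176/34=5.18) > E (114/31=3.68) > H (123/40=3.08) > A (29/23=1.26)
Fill: take F (4 @ 98) → take D (7 @ 150) → take B (19 @ 280) → take G (10 @ 94) → take C (34 @ 176) → take 22/31 of E → 80.90; 96/96 used.
Total value = 878.90

878.90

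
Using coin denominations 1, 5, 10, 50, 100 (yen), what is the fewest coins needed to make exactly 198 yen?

10

Greedy: take as many of the largest coin as possible, then repeat with the remainder.
198 = 1×100 + 1×50 + 4×10 + 1×5 + 3×1
Total coins = 1 + 1 + 4 + 1 + 3 = 10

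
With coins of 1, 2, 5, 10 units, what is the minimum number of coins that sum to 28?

28 − 2×10→8 − 1×5→3 − 1×2→1 − 1×1→0
Total coins = 2 + 1 + 1 + 1 = 5

5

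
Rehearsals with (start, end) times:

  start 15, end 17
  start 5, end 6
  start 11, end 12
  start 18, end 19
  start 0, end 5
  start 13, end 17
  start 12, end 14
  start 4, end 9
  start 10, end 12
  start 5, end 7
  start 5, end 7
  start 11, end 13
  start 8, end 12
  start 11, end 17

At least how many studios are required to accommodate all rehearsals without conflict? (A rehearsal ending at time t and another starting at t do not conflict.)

5

The answer is the maximum number of intervals overlapping at any instant.
Events (time:±→running): 0:+→1 4:+→2 5:-→1 5:+→2 5:+→3 5:+→4 6:-→3 7:-→2 7:-→1 8:+→2 9:-→1 10:+→2 11:+→3 11:+→4 11:+→5 … peak 5.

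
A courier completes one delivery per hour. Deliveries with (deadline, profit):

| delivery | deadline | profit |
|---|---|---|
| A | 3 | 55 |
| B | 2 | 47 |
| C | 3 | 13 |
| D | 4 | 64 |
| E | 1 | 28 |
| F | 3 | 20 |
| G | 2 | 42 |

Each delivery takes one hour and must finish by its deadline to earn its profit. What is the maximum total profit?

Sort by profit descending; place each in the latest free slot ≤ its deadline.
Profit order: D=64 A=55 B=47 G=42 E=28 F=20 C=13
Assign: D→slot 4, A→slot 3, B→slot 2, G→slot 1, E skipped, F skipped, C skipped.
Slots: [1:G] [2:B] [3:A] [4:D]
Profit = 42 + 47 + 55 + 64 = 208

208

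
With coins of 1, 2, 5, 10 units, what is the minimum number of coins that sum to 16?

16 − 1×10→6 − 1×5→1 − 1×1→0
Total coins = 1 + 1 + 1 = 3

3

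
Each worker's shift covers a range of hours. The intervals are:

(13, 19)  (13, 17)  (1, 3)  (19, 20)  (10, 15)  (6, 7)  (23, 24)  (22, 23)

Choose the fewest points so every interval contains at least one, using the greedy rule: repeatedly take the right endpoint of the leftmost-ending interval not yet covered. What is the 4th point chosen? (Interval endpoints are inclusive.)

Process intervals by earliest right end; each time one isn't hit yet, stab at its right endpoint.
By right end: [1,3]  [6,7]  [10,15]  [13,17]  [13,19]  [19,20]  [22,23]  [23,24]
[1,3] uncovered → point at 3; [6,7] uncovered → point at 7; [10,15] uncovered → point at 15; [19,20] uncovered → point at 20; [22,23] uncovered → point at 23.
Points: 3, 7, 15, 20, 23 (5 total).

20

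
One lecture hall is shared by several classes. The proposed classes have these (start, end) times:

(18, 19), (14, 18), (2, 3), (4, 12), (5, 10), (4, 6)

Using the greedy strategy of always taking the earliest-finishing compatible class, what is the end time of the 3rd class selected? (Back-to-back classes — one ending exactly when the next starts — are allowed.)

18

Sort by end time and greedily take each interval whose start is ≥ the last chosen end.
Sorted by end: (2,3)  (4,6)  (5,10)  (4,12)  (14,18)  (18,19)
take (2,3); take (4,6); take (14,18); take (18,19).
Selected: (2,3) (4,6) (14,18) (18,19)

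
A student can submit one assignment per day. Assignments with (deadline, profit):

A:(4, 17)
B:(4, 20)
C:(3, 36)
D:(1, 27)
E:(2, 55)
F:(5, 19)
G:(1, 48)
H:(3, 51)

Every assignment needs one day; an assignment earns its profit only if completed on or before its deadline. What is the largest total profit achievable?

193

Sort by profit descending; place each in the latest free slot ≤ its deadline.
Profit order: E=55 H=51 G=48 C=36 D=27 B=20 F=19 A=17
Assign: E→slot 2, H→slot 3, G→slot 1, C skipped, D skipped, B→slot 4, F→slot 5, A skipped.
Slots: [1:G] [2:E] [3:H] [4:B] [5:F]
Profit = 48 + 55 + 51 + 20 + 19 = 193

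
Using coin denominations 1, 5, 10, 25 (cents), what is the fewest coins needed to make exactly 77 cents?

5

77 = 3×25 + 2×1
Total coins = 3 + 2 = 5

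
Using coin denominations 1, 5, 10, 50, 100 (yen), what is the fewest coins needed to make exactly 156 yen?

4

156 = 1×100 + 1×50 + 1×5 + 1×1
Total coins = 1 + 1 + 1 + 1 = 4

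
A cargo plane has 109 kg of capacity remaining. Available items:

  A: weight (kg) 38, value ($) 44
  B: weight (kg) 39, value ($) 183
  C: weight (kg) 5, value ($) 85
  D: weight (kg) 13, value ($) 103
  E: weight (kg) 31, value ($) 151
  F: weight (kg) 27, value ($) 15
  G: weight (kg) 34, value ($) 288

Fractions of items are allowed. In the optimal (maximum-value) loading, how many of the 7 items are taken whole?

Ratios (sorted): C 17.00, G 8.47, D 7.92, E 4.87, B 4.69, A 1.16, F 0.56
take C (5 @ 85); take G (34 @ 288); take D (13 @ 103); take E (31 @ 151); take 26/39 of B → 122.00. Capacity used 109/109.
4 item(s) taken whole; one partial (take 26/39 of B).

4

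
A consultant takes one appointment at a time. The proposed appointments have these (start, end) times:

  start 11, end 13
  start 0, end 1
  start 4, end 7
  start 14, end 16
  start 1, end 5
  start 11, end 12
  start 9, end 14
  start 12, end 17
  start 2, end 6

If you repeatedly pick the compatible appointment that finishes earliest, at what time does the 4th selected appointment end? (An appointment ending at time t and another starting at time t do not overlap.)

Order by finish time; keep every interval that doesn't clash with the previous kept one.
Sorted by end: (0,1)  (1,5)  (2,6)  (4,7)  (11,12)  (11,13)  (9,14)  (14,16)  (12,17)
take (0,1); take (1,5); take (11,12); take (14,16).
Selected: (0,1) (1,5) (11,12) (14,16)

16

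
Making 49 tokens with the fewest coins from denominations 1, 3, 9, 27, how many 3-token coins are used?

Greedy: take as many of the largest coin as possible, then repeat with the remainder.
49 − 1×27→22 − 2×9→4 − 1×3→1 − 1×1→0
Count of 3: 1

1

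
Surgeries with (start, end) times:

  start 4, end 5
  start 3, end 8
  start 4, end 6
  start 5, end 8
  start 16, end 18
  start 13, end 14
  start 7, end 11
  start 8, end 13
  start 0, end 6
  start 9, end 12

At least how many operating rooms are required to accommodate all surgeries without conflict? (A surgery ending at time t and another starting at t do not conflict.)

4

The answer is the maximum number of intervals overlapping at any instant.
starts: [0, 3, 4, 4, 5, 7, 8, 9, 13, 16]
ends:   [5, 6, 6, 8, 8, 11, 12, 13, 14, 18]
s0→1 s3→2 s4→3 s4→4  — peak 4.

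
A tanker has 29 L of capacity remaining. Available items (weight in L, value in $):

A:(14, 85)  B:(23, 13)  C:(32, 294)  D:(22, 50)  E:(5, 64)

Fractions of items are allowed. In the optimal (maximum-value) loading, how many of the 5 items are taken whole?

1

Greedy by value/weight ratio, highest first.
Order: E (64/5=12.80) > C (294/32=9.19) > A (85/14=6.07) > D (50/22=2.27) > B (13/23=0.57)
Fill: take E (5 @ 64) → take 24/32 of C → 220.50; 29/29 used.
1 item(s) taken whole; one partial (take 24/32 of C).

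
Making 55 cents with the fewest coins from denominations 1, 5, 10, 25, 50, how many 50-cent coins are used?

1

Use the largest denomination that fits, subtract, and repeat.
55 − 1×50→5 − 1×5→0
Count of 50: 1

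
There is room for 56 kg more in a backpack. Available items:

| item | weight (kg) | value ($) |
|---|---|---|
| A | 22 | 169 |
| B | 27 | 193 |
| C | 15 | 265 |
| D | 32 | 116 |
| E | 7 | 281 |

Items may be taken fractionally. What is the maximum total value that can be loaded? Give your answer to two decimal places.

Ratios (sorted): E 40.14, C 17.67, A 7.68, B 7.15, D 3.62
take E (7 @ 281); take C (15 @ 265); take A (22 @ 169); take 12/27 of B → 85.78. Capacity used 56/56.
Total value = 800.78

800.78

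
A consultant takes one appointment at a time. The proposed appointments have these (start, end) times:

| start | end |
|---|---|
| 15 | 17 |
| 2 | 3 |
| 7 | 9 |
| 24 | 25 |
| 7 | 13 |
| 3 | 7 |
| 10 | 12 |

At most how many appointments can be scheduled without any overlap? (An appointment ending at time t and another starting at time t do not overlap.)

6

Greedy by earliest finish: after sorting by end time, pick each interval compatible with the last pick.
Sorted by end: (2,3)  (3,7)  (7,9)  (10,12)  (7,13)  (15,17)  (24,25)
take (2,3); take (3,7); take (7,9); take (10,12); skip (7,13); take (15,17); take (24,25).
Selected 6 appointments.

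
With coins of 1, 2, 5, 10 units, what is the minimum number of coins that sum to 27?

4

27 − 2×10→7 − 1×5→2 − 1×2→0
Total coins = 2 + 1 + 1 = 4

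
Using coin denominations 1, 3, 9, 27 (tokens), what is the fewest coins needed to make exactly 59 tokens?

59 − 2×27→5 − 1×3→2 − 2×1→0
Total coins = 2 + 1 + 2 = 5

5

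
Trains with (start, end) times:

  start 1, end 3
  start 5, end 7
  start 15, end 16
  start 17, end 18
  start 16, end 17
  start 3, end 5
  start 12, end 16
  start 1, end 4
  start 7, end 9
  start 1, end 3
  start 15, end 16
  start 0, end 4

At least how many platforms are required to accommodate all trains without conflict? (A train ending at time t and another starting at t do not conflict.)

The answer is the maximum number of intervals overlapping at any instant.
starts: [0, 1, 1, 1, 3, 5, 7, 12, 15, 15, 16, 17]
ends:   [3, 3, 4, 4, 5, 7, 9, 16, 16, 16, 17, 18]
s0→1 s1→2 s1→3 s1→4  — peak 4.

4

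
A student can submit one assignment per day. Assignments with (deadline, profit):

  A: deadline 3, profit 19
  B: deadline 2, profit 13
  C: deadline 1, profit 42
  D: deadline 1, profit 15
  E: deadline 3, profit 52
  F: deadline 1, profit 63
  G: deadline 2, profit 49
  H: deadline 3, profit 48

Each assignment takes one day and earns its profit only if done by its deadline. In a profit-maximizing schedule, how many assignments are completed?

Sort by profit descending; place each in the latest free slot ≤ its deadline.
Profit order: F=63 E=52 G=49 H=48 C=42 A=19 D=15 B=13
Assign: F→slot 1, E→slot 3, G→slot 2, H skipped, C skipped, A skipped, D skipped, B skipped.
Slots: [1:F] [2:G] [3:E]
3 of 8 scheduled.

3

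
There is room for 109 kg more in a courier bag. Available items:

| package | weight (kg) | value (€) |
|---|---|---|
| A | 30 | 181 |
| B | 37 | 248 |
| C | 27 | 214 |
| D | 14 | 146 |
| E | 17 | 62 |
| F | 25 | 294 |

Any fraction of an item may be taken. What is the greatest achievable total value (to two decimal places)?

Ratios (sorted): F 11.76, D 10.43, C 7.93, B 6.70, A 6.03, E 3.65
take F (25 @ 294); take D (14 @ 146); take C (27 @ 214); take B (37 @ 248); take 6/30 of A → 36.20. Capacity used 109/109.
Total value = 938.20

938.20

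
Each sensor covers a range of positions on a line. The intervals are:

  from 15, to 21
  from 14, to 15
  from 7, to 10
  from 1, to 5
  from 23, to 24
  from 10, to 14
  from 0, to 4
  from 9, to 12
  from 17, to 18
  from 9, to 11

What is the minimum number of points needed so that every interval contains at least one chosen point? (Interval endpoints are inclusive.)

Sorted: [0,4] [1,5] [7,10] [9,11] [9,12] [10,14] [14,15] [17,18] [15,21] [23,24]
{[0,4],[1,5]} hit by 4; {[7,10],[9,11],[9,12],[10,14]} hit by 10; {[14,15]} hit by 15; {[17,18],[15,21]} hit by 18; {[23,24]} hit by 24.
Points: 4, 10, 15, 18, 24 (5 total).

5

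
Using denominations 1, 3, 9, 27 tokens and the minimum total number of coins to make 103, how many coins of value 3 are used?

103 = 3×27 + 2×9 + 1×3 + 1×1
Count of 3: 1

1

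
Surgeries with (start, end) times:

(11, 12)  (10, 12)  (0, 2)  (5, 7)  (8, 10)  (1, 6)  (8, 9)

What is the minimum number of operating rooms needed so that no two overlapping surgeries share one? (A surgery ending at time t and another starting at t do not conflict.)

2

The answer is the maximum number of intervals overlapping at any instant.
Events (time:±→running): 0:+→1 1:+→2 … peak 2.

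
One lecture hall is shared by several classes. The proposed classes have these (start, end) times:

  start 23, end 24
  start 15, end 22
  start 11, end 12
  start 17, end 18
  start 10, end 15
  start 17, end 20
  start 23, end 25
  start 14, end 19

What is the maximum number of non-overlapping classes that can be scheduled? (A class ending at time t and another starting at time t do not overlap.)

3

Sort by end time and greedily take each interval whose start is ≥ the last chosen end.
By end time: (11,12), (10,15), (17,18), (14,19), (17,20), (15,22), (23,24), (23,25).
Pick (11,12); next start ≥ 12 → (17,18); next start ≥ 18 → (23,24).
Selected 3 classes.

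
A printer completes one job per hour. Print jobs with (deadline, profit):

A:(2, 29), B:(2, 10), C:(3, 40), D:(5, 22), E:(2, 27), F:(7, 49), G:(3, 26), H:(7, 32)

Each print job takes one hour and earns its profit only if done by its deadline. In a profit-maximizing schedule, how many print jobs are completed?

Sort by profit descending; place each in the latest free slot ≤ its deadline.
By profit: F(d7,49), C(d3,40), H(d7,32), A(d2,29), E(d2,27), G(d3,26), D(d5,22), B(d2,10)
F→slot 7; C→slot 3; H→slot 6; A→slot 2; E→slot 1; G skipped; D→slot 5; B skipped.
6 of 8 scheduled.

6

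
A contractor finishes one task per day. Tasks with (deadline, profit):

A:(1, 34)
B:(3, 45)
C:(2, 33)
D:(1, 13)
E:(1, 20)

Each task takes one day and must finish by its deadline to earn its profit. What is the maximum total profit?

112

By profit: B(d3,45), A(d1,34), C(d2,33), E(d1,20), D(d1,13)
B→slot 3; A→slot 1; C→slot 2; E skipped; D skipped.
Profit = 34 + 33 + 45 = 112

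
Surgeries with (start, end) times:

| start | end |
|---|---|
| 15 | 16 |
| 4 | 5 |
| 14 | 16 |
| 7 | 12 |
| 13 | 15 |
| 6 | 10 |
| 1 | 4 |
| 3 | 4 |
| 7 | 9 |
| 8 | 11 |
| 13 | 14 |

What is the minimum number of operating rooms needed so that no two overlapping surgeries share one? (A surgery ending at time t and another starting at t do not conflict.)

starts: [1, 3, 4, 6, 7, 7, 8, 13, 13, 14, 15]
ends:   [4, 4, 5, 9, 10, 11, 12, 14, 15, 16, 16]
s1→1 s3→2 e4→1 e4→0 s4→1 e5→0 s6→1 s7→2 s7→3 s8→4  — peak 4.

4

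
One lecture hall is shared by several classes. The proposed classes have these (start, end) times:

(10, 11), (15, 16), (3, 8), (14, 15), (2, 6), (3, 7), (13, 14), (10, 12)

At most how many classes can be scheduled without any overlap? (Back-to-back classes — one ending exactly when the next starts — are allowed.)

5

Sort by end time and greedily take each interval whose start is ≥ the last chosen end.
By end time: (2,6), (3,7), (3,8), (10,11), (10,12), (13,14), (14,15), (15,16).
Pick (2,6); next start ≥ 6 → (10,11); next start ≥ 11 → (13,14); next start ≥ 14 → (14,15); next start ≥ 15 → (15,16).
Selected 5 classes.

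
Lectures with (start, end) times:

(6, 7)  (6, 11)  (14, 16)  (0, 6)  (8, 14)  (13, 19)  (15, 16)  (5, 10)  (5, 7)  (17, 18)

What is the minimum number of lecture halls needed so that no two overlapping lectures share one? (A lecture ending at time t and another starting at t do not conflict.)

Events (time:±→running): 0:+→1 5:+→2 5:+→3 6:-→2 6:+→3 6:+→4 … peak 4.

4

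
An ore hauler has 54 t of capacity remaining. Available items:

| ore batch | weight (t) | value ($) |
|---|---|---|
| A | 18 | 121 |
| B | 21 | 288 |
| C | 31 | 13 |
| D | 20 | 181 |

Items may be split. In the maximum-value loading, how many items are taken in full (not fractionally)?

Order: B (288/21=13.71) > D (181/20=9.05) > A (121/18=6.72) > C (13/31=0.42)
Fill: take B (21 @ 288) → take D (20 @ 181) → take 13/18 of A → 87.39; 54/54 used.
2 item(s) taken whole; one partial (take 13/18 of A).

2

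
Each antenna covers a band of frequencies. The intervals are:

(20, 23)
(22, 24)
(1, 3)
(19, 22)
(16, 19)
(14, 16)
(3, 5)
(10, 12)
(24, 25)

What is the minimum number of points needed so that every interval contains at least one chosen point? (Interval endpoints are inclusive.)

Sort by right endpoint; whenever an interval is uncovered, place a point at its right end.
Sorted: [1,3] [3,5] [10,12] [14,16] [16,19] [19,22] [20,23] [22,24] [24,25]
{[1,3],[3,5]} hit by 3; {[10,12]} hit by 12; {[14,16],[16,19]} hit by 16; {[19,22],[20,23],[22,24]} hit by 22; {[24,25]} hit by 25.
Points: 3, 12, 16, 22, 25 (5 total).

5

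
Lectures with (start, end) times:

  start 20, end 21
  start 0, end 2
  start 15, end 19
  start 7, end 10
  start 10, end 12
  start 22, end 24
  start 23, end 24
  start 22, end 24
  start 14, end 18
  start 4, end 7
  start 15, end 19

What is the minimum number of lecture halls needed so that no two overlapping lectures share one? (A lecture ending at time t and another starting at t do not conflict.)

Count concurrent intervals with a sweep; the peak is the room count.
Events (time:±→running): 0:+→1 2:-→0 4:+→1 7:-→0 7:+→1 10:-→0 10:+→1 12:-→0 14:+→1 15:+→2 15:+→3 … peak 3.

3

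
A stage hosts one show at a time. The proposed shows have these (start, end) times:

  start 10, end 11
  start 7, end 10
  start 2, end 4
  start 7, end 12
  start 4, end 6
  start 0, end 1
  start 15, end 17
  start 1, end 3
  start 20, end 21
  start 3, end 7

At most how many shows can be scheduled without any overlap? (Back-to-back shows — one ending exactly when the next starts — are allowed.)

Order by finish time; keep every interval that doesn't clash with the previous kept one.
By end time: (0,1), (1,3), (2,4), (4,6), (3,7), (7,10), (10,11), (7,12), (15,17), (20,21).
Pick (0,1); next start ≥ 1 → (1,3); next start ≥ 3 → (4,6); next start ≥ 6 → (7,10); next start ≥ 10 → (10,11); next start ≥ 11 → (15,17); next start ≥ 17 → (20,21).
Selected 7 shows.

7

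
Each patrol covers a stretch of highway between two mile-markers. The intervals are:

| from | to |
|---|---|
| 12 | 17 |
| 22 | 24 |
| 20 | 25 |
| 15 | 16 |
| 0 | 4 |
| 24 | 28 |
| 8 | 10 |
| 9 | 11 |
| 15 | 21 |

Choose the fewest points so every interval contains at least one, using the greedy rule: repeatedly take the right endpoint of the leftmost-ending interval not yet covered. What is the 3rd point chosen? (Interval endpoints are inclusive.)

16

Process intervals by earliest right end; each time one isn't hit yet, stab at its right endpoint.
By right end: [0,4]  [8,10]  [9,11]  [15,16]  [12,17]  [15,21]  [22,24]  [20,25]  [24,28]
[0,4] uncovered → point at 4; [8,10] uncovered → point at 10; [15,16] uncovered → point at 16; [22,24] uncovered → point at 24.
Points: 4, 10, 16, 24 (4 total).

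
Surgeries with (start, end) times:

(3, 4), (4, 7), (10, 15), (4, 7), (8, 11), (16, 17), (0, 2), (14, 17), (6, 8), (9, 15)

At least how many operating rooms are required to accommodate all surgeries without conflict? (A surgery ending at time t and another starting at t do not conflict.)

The answer is the maximum number of intervals overlapping at any instant.
Events (time:±→running): 0:+→1 2:-→0 3:+→1 4:-→0 4:+→1 4:+→2 6:+→3 … peak 3.

3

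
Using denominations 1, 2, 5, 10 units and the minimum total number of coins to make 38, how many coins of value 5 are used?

1

Greedy: take as many of the largest coin as possible, then repeat with the remainder.
38 = 3×10 + 1×5 + 1×2 + 1×1
Count of 5: 1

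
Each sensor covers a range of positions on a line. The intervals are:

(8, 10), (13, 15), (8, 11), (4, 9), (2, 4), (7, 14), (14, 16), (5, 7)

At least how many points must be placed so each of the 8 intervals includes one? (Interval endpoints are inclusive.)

Sort by right endpoint; whenever an interval is uncovered, place a point at its right end.
By right end: [2,4]  [5,7]  [4,9]  [8,10]  [8,11]  [7,14]  [13,15]  [14,16]
[2,4] uncovered → point at 4; [5,7] uncovered → point at 7; [8,10] uncovered → point at 10; [13,15] uncovered → point at 15.
Points: 4, 7, 10, 15 (4 total).

4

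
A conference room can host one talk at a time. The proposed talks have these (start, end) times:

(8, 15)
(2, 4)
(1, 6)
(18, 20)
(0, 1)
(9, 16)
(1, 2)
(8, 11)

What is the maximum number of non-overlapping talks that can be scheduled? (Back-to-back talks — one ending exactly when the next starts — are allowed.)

5

Greedy by earliest finish: after sorting by end time, pick each interval compatible with the last pick.
Sorted by end: (0,1)  (1,2)  (2,4)  (1,6)  (8,11)  (8,15)  (9,16)  (18,20)
take (0,1); take (1,2); take (2,4); skip (1,6); take (8,11); skip (9,16); take (18,20).
Selected 5 talks.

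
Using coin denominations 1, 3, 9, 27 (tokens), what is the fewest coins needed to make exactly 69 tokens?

5

69 − 2×27→15 − 1×9→6 − 2×3→0
Total coins = 2 + 1 + 2 = 5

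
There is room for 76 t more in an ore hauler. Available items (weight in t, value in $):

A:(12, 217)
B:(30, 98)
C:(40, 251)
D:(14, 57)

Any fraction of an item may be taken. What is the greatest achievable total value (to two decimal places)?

557.67

Order: A (217/12=18.08) > C (251/40=6.28) > D (57/14=4.07) > B (98/30=3.27)
Fill: take A (12 @ 217) → take C (40 @ 251) → take D (14 @ 57) → take 10/30 of B → 32.67; 76/76 used.
Total value = 557.67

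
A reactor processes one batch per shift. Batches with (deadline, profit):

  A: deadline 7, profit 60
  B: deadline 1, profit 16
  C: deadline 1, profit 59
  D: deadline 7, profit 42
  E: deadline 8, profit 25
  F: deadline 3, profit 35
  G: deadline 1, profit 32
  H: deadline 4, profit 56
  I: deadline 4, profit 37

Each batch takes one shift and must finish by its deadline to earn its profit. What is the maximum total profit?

314

Profit order: A=60 C=59 H=56 D=42 I=37 F=35 G=32 E=25 B=16
Assign: A→slot 7, C→slot 1, H→slot 4, D→slot 6, I→slot 3, F→slot 2, G skipped, E→slot 8, B skipped.
Slots: [1:C] [2:F] [3:I] [4:H] [6:D] [7:A] [8:E]
Profit = 59 + 35 + 37 + 56 + 42 + 60 + 25 = 314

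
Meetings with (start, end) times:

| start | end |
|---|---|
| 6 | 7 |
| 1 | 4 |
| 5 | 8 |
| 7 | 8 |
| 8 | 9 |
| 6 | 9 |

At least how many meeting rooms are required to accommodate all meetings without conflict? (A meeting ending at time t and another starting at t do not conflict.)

The answer is the maximum number of intervals overlapping at any instant.
starts: [1, 5, 6, 6, 7, 8]
ends:   [4, 7, 8, 8, 9, 9]
s1→1 e4→0 s5→1 s6→2 s6→3  — peak 3.

3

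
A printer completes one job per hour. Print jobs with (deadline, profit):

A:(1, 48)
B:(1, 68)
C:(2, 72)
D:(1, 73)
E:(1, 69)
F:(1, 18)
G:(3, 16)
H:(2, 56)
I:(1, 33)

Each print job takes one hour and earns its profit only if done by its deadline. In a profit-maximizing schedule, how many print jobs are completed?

Sort by profit descending; place each in the latest free slot ≤ its deadline.
Profit order: D=73 C=72 E=69 B=68 H=56 A=48 I=33 F=18 G=16
Assign: D→slot 1, C→slot 2, E skipped, B skipped, H skipped, A skipped, I skipped, F skipped, G→slot 3.
Slots: [1:D] [2:C] [3:G]
3 of 9 scheduled.

3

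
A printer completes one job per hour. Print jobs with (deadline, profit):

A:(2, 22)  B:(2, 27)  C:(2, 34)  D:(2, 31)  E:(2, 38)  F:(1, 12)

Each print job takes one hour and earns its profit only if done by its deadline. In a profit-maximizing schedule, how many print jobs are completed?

2

Take jobs in profit order; each goes to the latest open slot no later than its deadline.
By profit: E(d2,38), C(d2,34), D(d2,31), B(d2,27), A(d2,22), F(d1,12)
E→slot 2; C→slot 1; D skipped; B skipped; A skipped; F skipped.
2 of 6 scheduled.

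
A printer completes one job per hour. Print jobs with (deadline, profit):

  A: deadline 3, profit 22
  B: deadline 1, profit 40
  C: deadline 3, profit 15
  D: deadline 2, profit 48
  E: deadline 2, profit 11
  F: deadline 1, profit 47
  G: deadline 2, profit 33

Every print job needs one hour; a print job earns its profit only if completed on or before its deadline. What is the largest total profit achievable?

117

Profit order: D=48 F=47 B=40 G=33 A=22 C=15 E=11
Assign: D→slot 2, F→slot 1, B skipped, G skipped, A→slot 3, C skipped, E skipped.
Slots: [1:F] [2:D] [3:A]
Profit = 47 + 48 + 22 = 117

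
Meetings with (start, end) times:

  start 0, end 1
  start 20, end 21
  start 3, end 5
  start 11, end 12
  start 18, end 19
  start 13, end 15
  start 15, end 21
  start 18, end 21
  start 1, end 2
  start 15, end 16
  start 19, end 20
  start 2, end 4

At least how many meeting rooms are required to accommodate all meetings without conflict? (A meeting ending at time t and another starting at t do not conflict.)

3

The answer is the maximum number of intervals overlapping at any instant.
Events (time:±→running): 0:+→1 1:-→0 1:+→1 2:-→0 2:+→1 3:+→2 4:-→1 5:-→0 11:+→1 12:-→0 13:+→1 15:-→0 15:+→1 15:+→2 16:-→1 18:+→2 18:+→3 … peak 3.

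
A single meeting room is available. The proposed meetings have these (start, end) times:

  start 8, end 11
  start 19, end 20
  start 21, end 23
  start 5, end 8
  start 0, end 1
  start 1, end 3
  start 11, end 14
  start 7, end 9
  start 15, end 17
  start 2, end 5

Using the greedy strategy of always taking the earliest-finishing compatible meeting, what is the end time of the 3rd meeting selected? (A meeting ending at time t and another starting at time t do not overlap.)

8

Greedy by earliest finish: after sorting by end time, pick each interval compatible with the last pick.
By end time: (0,1), (1,3), (2,5), (5,8), (7,9), (8,11), (11,14), (15,17), (19,20), (21,23).
Pick (0,1); next start ≥ 1 → (1,3); next start ≥ 3 → (5,8); next start ≥ 8 → (8,11); next start ≥ 11 → (11,14); next start ≥ 14 → (15,17); next start ≥ 17 → (19,20); next start ≥ 20 → (21,23).
Selected: (0,1) (1,3) (5,8) (8,11) (11,14) (15,17) (19,20) (21,23)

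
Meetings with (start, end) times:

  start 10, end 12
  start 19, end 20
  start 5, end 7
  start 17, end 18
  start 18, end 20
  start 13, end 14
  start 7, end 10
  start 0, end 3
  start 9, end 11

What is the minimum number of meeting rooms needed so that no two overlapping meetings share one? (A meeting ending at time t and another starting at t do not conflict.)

2

Count concurrent intervals with a sweep; the peak is the room count.
starts: [0, 5, 7, 9, 10, 13, 17, 18, 19]
ends:   [3, 7, 10, 11, 12, 14, 18, 20, 20]
s0→1 e3→0 s5→1 e7→0 s7→1 s9→2  — peak 2.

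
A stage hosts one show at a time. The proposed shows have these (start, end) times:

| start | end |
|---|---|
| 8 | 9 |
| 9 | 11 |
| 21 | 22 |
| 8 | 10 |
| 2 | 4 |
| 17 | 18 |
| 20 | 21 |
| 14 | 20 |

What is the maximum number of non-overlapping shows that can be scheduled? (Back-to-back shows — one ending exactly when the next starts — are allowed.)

6

Greedy by earliest finish: after sorting by end time, pick each interval compatible with the last pick.
By end time: (2,4), (8,9), (8,10), (9,11), (17,18), (14,20), (20,21), (21,22).
Pick (2,4); next start ≥ 4 → (8,9); next start ≥ 9 → (9,11); next start ≥ 11 → (17,18); next start ≥ 18 → (20,21); next start ≥ 21 → (21,22).
Selected 6 shows.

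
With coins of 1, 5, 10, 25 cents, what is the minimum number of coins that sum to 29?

5

29 − 1×25→4 − 4×1→0
Total coins = 1 + 4 = 5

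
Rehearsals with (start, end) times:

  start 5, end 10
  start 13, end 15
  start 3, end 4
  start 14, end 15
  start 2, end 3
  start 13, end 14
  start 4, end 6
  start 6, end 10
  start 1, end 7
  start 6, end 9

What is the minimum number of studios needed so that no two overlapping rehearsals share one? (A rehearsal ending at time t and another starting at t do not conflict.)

The answer is the maximum number of intervals overlapping at any instant.
Events (time:±→running): 1:+→1 2:+→2 3:-→1 3:+→2 4:-→1 4:+→2 5:+→3 6:-→2 6:+→3 6:+→4 … peak 4.

4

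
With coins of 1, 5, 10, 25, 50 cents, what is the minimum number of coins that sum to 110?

3

Greedy: take as many of the largest coin as possible, then repeat with the remainder.
110 − 2×50→10 − 1×10→0
Total coins = 2 + 1 = 3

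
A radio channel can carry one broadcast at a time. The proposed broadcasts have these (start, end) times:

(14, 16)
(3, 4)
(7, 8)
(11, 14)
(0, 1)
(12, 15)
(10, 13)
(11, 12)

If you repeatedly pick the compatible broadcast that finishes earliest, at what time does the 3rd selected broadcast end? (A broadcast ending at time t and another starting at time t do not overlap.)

8

By end time: (0,1), (3,4), (7,8), (11,12), (10,13), (11,14), (12,15), (14,16).
Pick (0,1); next start ≥ 1 → (3,4); next start ≥ 4 → (7,8); next start ≥ 8 → (11,12); next start ≥ 12 → (12,15).
Selected: (0,1) (3,4) (7,8) (11,12) (12,15)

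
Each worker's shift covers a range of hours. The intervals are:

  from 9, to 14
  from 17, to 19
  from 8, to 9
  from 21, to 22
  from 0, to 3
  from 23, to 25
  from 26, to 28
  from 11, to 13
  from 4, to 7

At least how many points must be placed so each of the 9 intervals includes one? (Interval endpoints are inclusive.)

Sorted: [0,3] [4,7] [8,9] [11,13] [9,14] [17,19] [21,22] [23,25] [26,28]
{[0,3]} hit by 3; {[4,7]} hit by 7; {[8,9]} hit by 9; {[11,13],[9,14]} hit by 13; {[17,19]} hit by 19; {[21,22]} hit by 22; {[23,25]} hit by 25; {[26,28]} hit by 28.
Points: 3, 7, 9, 13, 19, 22, 25, 28 (8 total).

8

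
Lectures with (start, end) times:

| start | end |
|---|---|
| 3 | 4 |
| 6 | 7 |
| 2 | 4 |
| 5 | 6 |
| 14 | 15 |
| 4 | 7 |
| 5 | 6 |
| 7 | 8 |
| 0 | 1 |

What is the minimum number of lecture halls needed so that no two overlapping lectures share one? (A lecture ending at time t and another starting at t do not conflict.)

3

Count concurrent intervals with a sweep; the peak is the room count.
Events (time:±→running): 0:+→1 1:-→0 2:+→1 3:+→2 4:-→1 4:-→0 4:+→1 5:+→2 5:+→3 … peak 3.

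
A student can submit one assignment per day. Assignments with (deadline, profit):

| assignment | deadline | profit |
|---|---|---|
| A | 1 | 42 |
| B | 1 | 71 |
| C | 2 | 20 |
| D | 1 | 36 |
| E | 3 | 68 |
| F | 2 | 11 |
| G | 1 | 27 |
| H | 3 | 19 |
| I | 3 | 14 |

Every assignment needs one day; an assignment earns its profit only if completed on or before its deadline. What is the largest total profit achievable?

159

Take jobs in profit order; each goes to the latest open slot no later than its deadline.
By profit: B(d1,71), E(d3,68), A(d1,42), D(d1,36), G(d1,27), C(d2,20), H(d3,19), I(d3,14), F(d2,11)
B→slot 1; E→slot 3; A skipped; D skipped; G skipped; C→slot 2; H skipped; I skipped; F skipped.
Profit = 71 + 20 + 68 = 159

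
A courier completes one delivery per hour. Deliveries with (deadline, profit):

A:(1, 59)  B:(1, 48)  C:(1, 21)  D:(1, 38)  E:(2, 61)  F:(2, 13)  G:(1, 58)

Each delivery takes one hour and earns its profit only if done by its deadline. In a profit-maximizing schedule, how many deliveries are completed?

Take jobs in profit order; each goes to the latest open slot no later than its deadline.
By profit: E(d2,61), A(d1,59), G(d1,58), B(d1,48), D(d1,38), C(d1,21), F(d2,13)
E→slot 2; A→slot 1; G skipped; B skipped; D skipped; C skipped; F skipped.
2 of 7 scheduled.

2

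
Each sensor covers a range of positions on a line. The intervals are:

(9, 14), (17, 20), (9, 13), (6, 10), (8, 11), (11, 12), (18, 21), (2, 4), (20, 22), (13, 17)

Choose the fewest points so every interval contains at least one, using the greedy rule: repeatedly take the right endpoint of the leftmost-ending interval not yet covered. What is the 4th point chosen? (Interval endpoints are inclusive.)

Sort by right endpoint; whenever an interval is uncovered, place a point at its right end.
By right end: [2,4]  [6,10]  [8,11]  [11,12]  [9,13]  [9,14]  [13,17]  [17,20]  [18,21]  [20,22]
[2,4] uncovered → point at 4; [6,10] uncovered → point at 10; [11,12] uncovered → point at 12; [13,17] uncovered → point at 17; [18,21] uncovered → point at 21.
Points: 4, 10, 12, 17, 21 (5 total).

17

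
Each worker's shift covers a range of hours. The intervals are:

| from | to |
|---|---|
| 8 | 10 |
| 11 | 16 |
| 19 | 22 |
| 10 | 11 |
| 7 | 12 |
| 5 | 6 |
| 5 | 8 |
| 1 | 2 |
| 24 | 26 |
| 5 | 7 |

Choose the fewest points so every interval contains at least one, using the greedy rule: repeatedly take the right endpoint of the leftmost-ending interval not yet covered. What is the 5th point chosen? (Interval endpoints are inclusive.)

22

By right end: [1,2]  [5,6]  [5,7]  [5,8]  [8,10]  [10,11]  [7,12]  [11,16]  [19,22]  [24,26]
[1,2] uncovered → point at 2; [5,6] uncovered → point at 6; [8,10] uncovered → point at 10; [11,16] uncovered → point at 16; [19,22] uncovered → point at 22; [24,26] uncovered → point at 26.
Points: 2, 6, 10, 16, 22, 26 (6 total).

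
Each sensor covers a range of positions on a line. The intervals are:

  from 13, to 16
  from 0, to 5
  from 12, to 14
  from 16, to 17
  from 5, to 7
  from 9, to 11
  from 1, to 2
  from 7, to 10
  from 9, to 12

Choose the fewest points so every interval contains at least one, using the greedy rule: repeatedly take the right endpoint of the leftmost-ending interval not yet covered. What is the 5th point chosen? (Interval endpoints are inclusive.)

17

Process intervals by earliest right end; each time one isn't hit yet, stab at its right endpoint.
By right end: [1,2]  [0,5]  [5,7]  [7,10]  [9,11]  [9,12]  [12,14]  [13,16]  [16,17]
[1,2] uncovered → point at 2; [5,7] uncovered → point at 7; [9,11] uncovered → point at 11; [12,14] uncovered → point at 14; [16,17] uncovered → point at 17.
Points: 2, 7, 11, 14, 17 (5 total).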